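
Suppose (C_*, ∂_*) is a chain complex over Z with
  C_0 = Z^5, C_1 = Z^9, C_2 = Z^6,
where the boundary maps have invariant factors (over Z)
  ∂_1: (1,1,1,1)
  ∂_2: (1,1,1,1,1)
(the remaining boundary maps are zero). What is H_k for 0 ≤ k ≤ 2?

H_0 ≅ Z,  H_1 = 0,  H_2 ≅ Z.

H_0: b_0 = 5 − 0 − 4 = 1; torsion from ∂_1 factors > 1: none. So H_0 ≅ Z.
H_1: b_1 = 9 − 4 − 5 = 0; torsion from ∂_2 factors > 1: none. So H_1 ≅ 0.
H_2: b_2 = 6 − 5 − 0 = 1; torsion from ∂_3 factors > 1: none. So H_2 ≅ Z.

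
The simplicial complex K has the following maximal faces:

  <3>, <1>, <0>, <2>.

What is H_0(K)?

K has 4 vertices.
rank ∂_0 = 0, rank ∂_1 = 0 ⇒ b_0 = 4 − 0 − 0 = 4. So H_0 ≅ Z^4.

H_0 ≅ Z^4.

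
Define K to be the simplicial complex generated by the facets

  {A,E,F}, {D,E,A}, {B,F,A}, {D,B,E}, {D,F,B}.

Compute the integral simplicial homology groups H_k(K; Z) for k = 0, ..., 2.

H_0 ≅ Z,  H_1 ≅ Z,  H_2 = 0.

Take the total order A < B < D < E < F on the vertex set. Then K (dimension 2) consists of the simplices:

  0-simplices (5): A, B, D, E, F
  1-simplices (10): AB, AD, AE, AF, BD, BE, BF, DE, DF, EF
  2-simplices (5): ABF, ADE, AEF, BDE, BDF

so the chain groups are C_0 ≅ Z^5, C_1 ≅ Z^10, C_2 ≅ Z^5.

∂_1: C_1 → C_0 sends each edge [p,q] (with p < q) to q − p.
As a 5×10 matrix over Z this has rank 4, with invariant factors (1,1,1,1).

The boundary map ∂_2: C_2 → C_1 sends each 2-simplex [p,q,r] to [q,r] − [p,r] + [p,q]. For instance
  ∂AEF = EF − AF + AE,
  ∂BDF = DF − BF + BD.
As a 10×5 matrix over Z this has rank 5, with invariant factors (1,1,1,1,1).

Now H_k = ker ∂_k / im ∂_{k+1}, so:

  H_0: rank C_0 − rank ∂_1 = 5 − 4 = 1, and the invariant factors of ∂_1 are all 1, so H_0 ≅ Z.
  H_1: rank ker ∂_1 − rank ∂_2 = (10 − 4) − 5 = 1, and the invariant factors of ∂_2 are all 1, so H_1 ≅ Z.
  H_2: rank ker ∂_2 − rank ∂_3 = (5 − 5) − 0 = 0, and there is no ∂_3, so H_2 ≅ 0.

(K is a triangulation of the Möbius band.)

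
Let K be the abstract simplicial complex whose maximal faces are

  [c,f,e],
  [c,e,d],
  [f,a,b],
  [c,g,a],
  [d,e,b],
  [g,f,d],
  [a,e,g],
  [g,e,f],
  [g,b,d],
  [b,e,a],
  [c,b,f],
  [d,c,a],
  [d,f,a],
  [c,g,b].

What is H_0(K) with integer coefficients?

H_0 = Z.

Order the vertices as a < b < c < d < e < f < g. Listing each simplex with vertices in this order, K has dimension 2 with simplices:

  0-simplices (7): a, b, c, d, e, f, g
  1-simplices (21): ab, ac, ad, ae, af, ag, bc, bd, be, bf, bg, cd, ce, cf, cg, de, df, dg, ef, eg, fg
  2-simplices (14): abe, abf, acd, acg, adf, aeg, bcf, bcg, bde, bdg, cde, cef, dfg, efg

giving chain groups C_0 ≅ Z^7, C_1 ≅ Z^21, C_2 ≅ Z^14.

Boundary ∂_1: C_1 → C_0 maps an edge to its endpoints' difference, ∂[p,q] = q − p. For instance
  ∂fg = g − f.
The 7×21 boundary matrix has rank 6 and Smith normal form diag(1,1,1,1,1,1).

Boundary ∂_2: C_2 → C_1 sends each 2-simplex [p,q,r] to [q,r] − [p,r] + [p,q]. For instance
  ∂aeg = eg − ag + ae,
  ∂acd = cd − ad + ac.
This gives a 21×14 integer matrix of rank 13; reducing to Smith normal form yields diagonal entries (1,1,1,1,1,1,1,1,1,1,1,1,1).

Now H_k = ker ∂_k / im ∂_{k+1}, so:

  H_0: rank C_0 − rank ∂_1 = 7 − 6 = 1, and the invariant factors of ∂_1 are all 1, so H_0 ≅ Z.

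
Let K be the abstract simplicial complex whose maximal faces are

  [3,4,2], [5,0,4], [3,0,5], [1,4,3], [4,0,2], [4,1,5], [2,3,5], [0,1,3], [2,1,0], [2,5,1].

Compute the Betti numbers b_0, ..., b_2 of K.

b_0 = 1, b_1 = 0, b_2 = 0.

Take the total order 0 < 1 < 2 < 3 < 4 < 5 on the vertex set. Then K (dimension 2) consists of the simplices:

  0-simplices (6): [0], [1], [2], [3], [4], [5]
  1-simplices (15): [0,1], [0,2], [0,3], [0,4], [0,5], [1,2], [1,3], [1,4], [1,5], [2,3], [2,4], [2,5], [3,4], [3,5], [4,5]
  2-simplices (10): [0,1,2], [0,1,3], [0,2,4], [0,3,5], [0,4,5], [1,2,5], [1,3,4], [1,4,5], [2,3,4], [2,3,5]

so the chain groups are C_0 ≅ Z^6, C_1 ≅ Z^15, C_2 ≅ Z^10.

The boundary map ∂_1: C_1 → C_0 maps an edge to its endpoints' difference, ∂[p,q] = q − p. For instance
  ∂[2,4] = [4] − [2].
This gives a 6×15 integer matrix of rank 5; reducing to Smith normal form yields diagonal entries (1,1,1,1,1).

∂_2: C_2 → C_1 maps a triangle to the signed sum of its edges. For instance
  ∂[1,4,5] = [4,5] − [1,5] + [1,4],
  ∂[0,1,3] = [1,3] − [0,3] + [0,1].
The 15×10 boundary matrix has rank 10 and Smith normal form diag(1,1,1,1,1,1,1,1,1,2).

Now H_k = ker ∂_k / im ∂_{k+1}, so:

  H_0: rank C_0 − rank ∂_1 = 6 − 5 = 1, and the invariant factors of ∂_1 are all 1, so H_0 = Z.
  H_1: rank ker ∂_1 − rank ∂_2 = (15 − 5) − 10 = 0, and ∂_2 has invariant factor 2 > 1, so H_1 = Z/2.
  H_2: rank ker ∂_2 − rank ∂_3 = (10 − 10) − 0 = 0, and there is no ∂_3, so H_2 = 0.

As a check, the Euler characteristic is 6 − 15 + 10 = 1, which agrees with 1 − 0 + 0 = 1.
(K is a triangulation of the real projective plane RP^2.)

Hence the Betti numbers are b_0 = 1, b_1 = 0, b_2 = 0.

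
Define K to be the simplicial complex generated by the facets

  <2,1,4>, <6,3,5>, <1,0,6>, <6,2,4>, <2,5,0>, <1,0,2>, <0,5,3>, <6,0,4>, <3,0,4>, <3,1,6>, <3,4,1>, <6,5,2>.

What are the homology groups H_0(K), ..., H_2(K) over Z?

H_0 = Z,  H_1 = Z/2,  H_2 = 0.

Order the vertices as 0 < 1 < 2 < 3 < 4 < 5 < 6. Listing each simplex with vertices in this order, K has dimension 2 with simplices:

  0-simplices (7): [0], [1], [2], [3], [4], [5], [6]
  1-simplices (18): [0,1], [0,2], [0,3], [0,4], [0,5], [0,6], [1,2], [1,3], [1,4], [1,6], [2,4], [2,5], [2,6], [3,4], [3,5], [3,6], [4,6], [5,6]
  2-simplices (12): [0,1,2], [0,1,6], [0,2,5], [0,3,4], [0,3,5], [0,4,6], [1,2,4], [1,3,4], [1,3,6], [2,4,6], [2,5,6], [3,5,6]

so the chain groups are C_0 ≅ Z^7, C_1 ≅ Z^18, C_2 ≅ Z^12.

The boundary map ∂_1: C_1 → C_0 sends each edge [p,q] (with p < q) to q − p. For instance
  ∂[3,5] = [5] − [3].
The resulting 7×18 matrix has rank 6, and its Smith normal form has invariant factors (1,1,1,1,1,1).

∂_2: C_2 → C_1 sends each 2-simplex [p,q,r] to [q,r] − [p,r] + [p,q]. For instance
  ∂[1,3,4] = [3,4] − [1,4] + [1,3],
  ∂[1,2,4] = [2,4] − [1,4] + [1,2].
The 18×12 boundary matrix has rank 12 and Smith normal form diag(1,1,1,1,1,1,1,1,1,1,1,2).

Computing H_k = (kernel of ∂_k) / (image of ∂_{k+1}):

  H_0: rank C_0 − rank ∂_1 = 7 − 6 = 1, and the invariant factors of ∂_1 are all 1, so H_0 = Z.
  H_1: rank ker ∂_1 − rank ∂_2 = (18 − 6) − 12 = 0, and ∂_2 has invariant factor 2 > 1, so H_1 = Z/2.
  H_2: rank ker ∂_2 − rank ∂_3 = (12 − 12) − 0 = 0, and there is no ∂_3, so H_2 = 0.

As a check, the Euler characteristic is 7 − 18 + 12 = 1, which agrees with 1 − 0 + 0 = 1.
(K is a triangulation of the real projective plane RP^2.)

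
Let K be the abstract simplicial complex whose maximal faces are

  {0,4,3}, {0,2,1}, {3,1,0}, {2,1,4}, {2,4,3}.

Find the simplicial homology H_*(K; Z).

H_0 = Z,  H_1 = Z,  H_2 = 0.

Fix the vertex order 0 < 1 < 2 < 3 < 4 and write every simplex with vertices in increasing order. Then dim K = 2 and the simplices of K are:

  0-simplices (5): [0], [1], [2], [3], [4]
  1-simplices (10): [0,1], [0,2], [0,3], [0,4], [1,2], [1,3], [1,4], [2,3], [2,4], [3,4]
  2-simplices (5): [0,1,2], [0,1,3], [0,3,4], [1,2,4], [2,3,4]

Hence C_0 ≅ Z^5, C_1 ≅ Z^10, C_2 ≅ Z^5.

∂_1: C_1 → C_0 maps an edge to its endpoints' difference, ∂[p,q] = q − p.
The 5×10 boundary matrix has rank 4 and Smith normal form diag(1,1,1,1).

Boundary ∂_2: C_2 → C_1 acts by ∂[p,q,r] = [q,r] − [p,r] + [p,q]. For instance
  ∂[0,1,3] = [1,3] − [0,3] + [0,1],
  ∂[2,3,4] = [3,4] − [2,4] + [2,3].
As a 10×5 matrix over Z this has rank 5, with invariant factors (1,1,1,1,1).

Computing H_k = (kernel of ∂_k) / (image of ∂_{k+1}):

  H_0: rank C_0 − rank ∂_1 = 5 − 4 = 1, and the invariant factors of ∂_1 are all 1, so H_0 = Z.
  H_1: rank ker ∂_1 − rank ∂_2 = (10 − 4) − 5 = 1, and the invariant factors of ∂_2 are all 1, so H_1 = Z.
  H_2: rank ker ∂_2 − rank ∂_3 = (5 − 5) − 0 = 0, and there is no ∂_3, so H_2 = 0.

As a check, the Euler characteristic is 5 − 10 + 5 = 0, which agrees with 1 − 1 + 0 = 0.
(K is a triangulation of the Möbius band.)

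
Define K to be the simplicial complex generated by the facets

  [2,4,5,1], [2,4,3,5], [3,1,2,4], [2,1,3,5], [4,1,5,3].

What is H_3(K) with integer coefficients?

H_3 = Z.

Order the vertices as 1 < 2 < 3 < 4 < 5. Listing each simplex with vertices in this order, K has dimension 3 with simplices:

  0-simplices (5): [1], [2], [3], [4], [5]
  1-simplices (10): [1,2], [1,3], [1,4], [1,5], [2,3], [2,4], [2,5], [3,4], [3,5], [4,5]
  2-simplices (10): [1,2,3], [1,2,4], [1,2,5], [1,3,4], [1,3,5], [1,4,5], [2,3,4], [2,3,5], [2,4,5], [3,4,5]
  3-simplices (5): [1,2,3,4], [1,2,3,5], [1,2,4,5], [1,3,4,5], [2,3,4,5]

so the chain groups are C_0 ≅ Z^5, C_1 ≅ Z^10, C_2 ≅ Z^10, C_3 ≅ Z^5.

Boundary ∂_1: C_1 → C_0 is given by ∂[p,q] = [q] − [p]. For instance
  ∂[1,2] = [2] − [1].
This gives a 5×10 integer matrix of rank 4; reducing to Smith normal form yields diagonal entries (1,1,1,1).

The boundary map ∂_2: C_2 → C_1 maps a triangle to the signed sum of its edges. For instance
  ∂[1,4,5] = [4,5] − [1,5] + [1,4],
  ∂[2,3,4] = [3,4] − [2,4] + [2,3].
As a 10×10 matrix over Z this has rank 6, with invariant factors (1,1,1,1,1,1).

Boundary ∂_3: C_3 → C_2 sends each 3-simplex σ to the alternating sum Σ_i (−1)^i (σ with its i-th vertex removed). For instance
  ∂[1,2,4,5] = [2,4,5] − [1,4,5] + [1,2,5] − [1,2,4],
  ∂[1,2,3,5] = [2,3,5] − [1,3,5] + [1,2,5] − [1,2,3].
This gives a 10×5 integer matrix of rank 4; reducing to Smith normal form yields diagonal entries (1,1,1,1).

Reading off H_k = ker ∂_k / im ∂_{k+1}:

  H_3: rank ker ∂_3 − rank ∂_4 = (5 − 4) − 0 = 1, and there is no ∂_4, so H_3 = Z.

(K is a triangulation of the 3-sphere S^3.)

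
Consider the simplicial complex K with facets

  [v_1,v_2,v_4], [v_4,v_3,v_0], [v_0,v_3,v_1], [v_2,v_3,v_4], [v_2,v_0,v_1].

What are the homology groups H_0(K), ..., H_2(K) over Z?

K has 5 vertices, 10 edges, 5 triangles.
rank ∂_0 = 0, rank ∂_1 = 4 ⇒ b_0 = 5 − 0 − 4 = 1; all invariant factors of ∂_1 are 1 so no torsion. So H_0 ≅ Z.
rank ∂_1 = 4, rank ∂_2 = 5 ⇒ b_1 = 10 − 4 − 5 = 1; all invariant factors of ∂_2 are 1 so no torsion. So H_1 ≅ Z.
rank ∂_2 = 5, rank ∂_3 = 0 ⇒ b_2 = 5 − 5 − 0 = 0. So H_2 ≅ 0.

H_0 ≅ Z,  H_1 ≅ Z,  H_2 = 0.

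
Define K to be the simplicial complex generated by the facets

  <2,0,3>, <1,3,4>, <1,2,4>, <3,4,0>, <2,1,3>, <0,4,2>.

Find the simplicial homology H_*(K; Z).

Fix the vertex order 0 < 1 < 2 < 3 < 4 and write every simplex with vertices in increasing order. Then dim K = 2 and the simplices of K are:

  0-simplices (5): [0], [1], [2], [3], [4]
  1-simplices (9): [0,2], [0,3], [0,4], [1,2], [1,3], [1,4], [2,3], [2,4], [3,4]
  2-simplices (6): [0,2,3], [0,2,4], [0,3,4], [1,2,3], [1,2,4], [1,3,4]

giving chain groups C_0 ≅ Z^5, C_1 ≅ Z^9, C_2 ≅ Z^6.

The boundary map ∂_1: C_1 → C_0 is given by ∂[p,q] = [q] − [p].
The resulting 5×9 matrix has rank 4, and its Smith normal form has invariant factors (1,1,1,1).

∂_2: C_2 → C_1 maps a triangle to the signed sum of its edges. For instance
  ∂[0,2,3] = [2,3] − [0,3] + [0,2],
  ∂[1,2,4] = [2,4] − [1,4] + [1,2].
As a 9×6 matrix over Z this has rank 5, with invariant factors (1,1,1,1,1).

Reading off H_k = ker ∂_k / im ∂_{k+1}:

  H_0: rank C_0 − rank ∂_1 = 5 − 4 = 1, and the invariant factors of ∂_1 are all 1, so H_0 ≅ Z.
  H_1: rank ker ∂_1 − rank ∂_2 = (9 − 4) − 5 = 0, and the invariant factors of ∂_2 are all 1, so H_1 ≅ 0.
  H_2: rank ker ∂_2 − rank ∂_3 = (6 − 5) − 0 = 1, and there is no ∂_3, so H_2 ≅ Z.

H_0 ≅ Z,  H_1 = 0,  H_2 ≅ Z.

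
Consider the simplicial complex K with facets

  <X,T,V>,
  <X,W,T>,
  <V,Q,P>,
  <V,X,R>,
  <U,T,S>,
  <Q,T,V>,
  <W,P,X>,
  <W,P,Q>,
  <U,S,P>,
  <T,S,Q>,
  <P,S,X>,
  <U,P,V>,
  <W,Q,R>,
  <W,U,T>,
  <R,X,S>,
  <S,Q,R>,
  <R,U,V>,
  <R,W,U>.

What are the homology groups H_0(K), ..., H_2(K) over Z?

Fix the vertex order P < Q < R < S < T < U < V < W < X and write every simplex with vertices in increasing order. Then dim K = 2 and the simplices of K are:

  0-simplices (9): P, Q, R, S, T, U, V, W, X
  1-simplices (27): PQ, PS, PU, PV, PW, PX, QR, QS, QT, QV, QW, RS, RU, RV, RW, RX, ST, SU, SX, TU, TV, TW, TX, UV, UW, VX, WX
  2-simplices (18): PQV, PQW, PSU, PSX, PUV, PWX, QRS, QRW, QST, QTV, RSX, RUV, RUW, RVX, STU, TUW, TVX, TWX

Hence C_0 ≅ Z^9, C_1 ≅ Z^27, C_2 ≅ Z^18.

The boundary map ∂_1: C_1 → C_0 sends each edge [p,q] (with p < q) to q − p.
This gives a 9×27 integer matrix of rank 8; reducing to Smith normal form yields diagonal entries (1,1,1,1,1,1,1,1).

∂_2: C_2 → C_1 maps a triangle to the signed sum of its edges. For instance
  ∂STU = TU − SU + ST,
  ∂PUV = UV − PV + PU.
The 27×18 boundary matrix has rank 17 and Smith normal form diag(1,1,1,1,1,1,1,1,1,1,1,1,1,1,1,1,1).

From H_k ≅ ker(∂_k) / im(∂_{k+1}) we obtain:

  H_0: rank C_0 − rank ∂_1 = 9 − 8 = 1, and the invariant factors of ∂_1 are all 1, so H_0 ≅ Z.
  H_1: rank ker ∂_1 − rank ∂_2 = (27 − 8) − 17 = 2, and the invariant factors of ∂_2 are all 1, so H_1 ≅ Z^2.
  H_2: rank ker ∂_2 − rank ∂_3 = (18 − 17) − 0 = 1, and there is no ∂_3, so H_2 ≅ Z.

As a check, the Euler characteristic is 9 − 27 + 18 = 0, which agrees with 1 − 2 + 1 = 0.

H_0 = Z,  H_1 = Z^2,  H_2 = Z.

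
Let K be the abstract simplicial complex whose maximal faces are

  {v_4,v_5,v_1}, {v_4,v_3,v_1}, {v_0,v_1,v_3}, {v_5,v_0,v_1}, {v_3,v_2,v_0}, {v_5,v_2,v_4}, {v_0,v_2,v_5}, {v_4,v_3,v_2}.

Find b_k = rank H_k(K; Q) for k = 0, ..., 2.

We work with the vertex ordering v_0 < v_1 < v_2 < v_3 < v_4 < v_5. The simplices of K, each written with vertices in increasing order, are:

  0-simplices (6): [v_0], [v_1], [v_2], [v_3], [v_4], [v_5]
  1-simplices (12): [v_0,v_1], [v_0,v_2], [v_0,v_3], [v_0,v_5], [v_1,v_3], [v_1,v_4], [v_1,v_5], [v_2,v_3], [v_2,v_4], [v_2,v_5], [v_3,v_4], [v_4,v_5]
  2-simplices (8): [v_0,v_1,v_3], [v_0,v_1,v_5], [v_0,v_2,v_3], [v_0,v_2,v_5], [v_1,v_3,v_4], [v_1,v_4,v_5], [v_2,v_3,v_4], [v_2,v_4,v_5]

so the chain groups are C_0 ≅ Z^6, C_1 ≅ Z^12, C_2 ≅ Z^8.

Boundary ∂_1: C_1 → C_0 is given by ∂[p,q] = [q] − [p]. For instance
  ∂[v_0,v_3] = [v_3] − [v_0].
The resulting 6×12 matrix has rank 5, and its Smith normal form has invariant factors (1,1,1,1,1).

∂_2: C_2 → C_1 maps a triangle to the signed sum of its edges. For instance
  ∂[v_0,v_2,v_3] = [v_2,v_3] − [v_0,v_3] + [v_0,v_2],
  ∂[v_1,v_3,v_4] = [v_3,v_4] − [v_1,v_4] + [v_1,v_3].
The 12×8 boundary matrix has rank 7 and Smith normal form diag(1,1,1,1,1,1,1).

Computing H_k = (kernel of ∂_k) / (image of ∂_{k+1}):

  H_0: rank C_0 − rank ∂_1 = 6 − 5 = 1, and the invariant factors of ∂_1 are all 1, so H_0 ≅ Z.
  H_1: rank ker ∂_1 − rank ∂_2 = (12 − 5) − 7 = 0, and the invariant factors of ∂_2 are all 1, so H_1 ≅ 0.
  H_2: rank ker ∂_2 − rank ∂_3 = (8 − 7) − 0 = 1, and there is no ∂_3, so H_2 ≅ Z.

As a check, the Euler characteristic is 6 − 12 + 8 = 2, which agrees with 1 − 0 + 1 = 2.

Hence the Betti numbers are b_0 = 1, b_1 = 0, b_2 = 1.

b_0 = 1, b_1 = 0, b_2 = 1.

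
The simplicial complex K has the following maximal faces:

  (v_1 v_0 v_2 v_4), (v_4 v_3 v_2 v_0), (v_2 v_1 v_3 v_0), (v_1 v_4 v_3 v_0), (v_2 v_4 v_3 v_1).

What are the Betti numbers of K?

We work with the vertex ordering v_0 < v_1 < v_2 < v_3 < v_4. The simplices of K, each written with vertices in increasing order, are:

  0-simplices (5): [v_0], [v_1], [v_2], [v_3], [v_4]
  1-simplices (10): [v_0,v_1], [v_0,v_2], [v_0,v_3], [v_0,v_4], [v_1,v_2], [v_1,v_3], [v_1,v_4], [v_2,v_3], [v_2,v_4], [v_3,v_4]
  2-simplices (10): [v_0,v_1,v_2], [v_0,v_1,v_3], [v_0,v_1,v_4], [v_0,v_2,v_3], [v_0,v_2,v_4], [v_0,v_3,v_4], [v_1,v_2,v_3], [v_1,v_2,v_4], [v_1,v_3,v_4], [v_2,v_3,v_4]
  3-simplices (5): [v_0,v_1,v_2,v_3], [v_0,v_1,v_2,v_4], [v_0,v_1,v_3,v_4], [v_0,v_2,v_3,v_4], [v_1,v_2,v_3,v_4]

so the chain groups are C_0 ≅ Z^5, C_1 ≅ Z^10, C_2 ≅ Z^10, C_3 ≅ Z^5.

∂_1: C_1 → C_0 maps an edge to its endpoints' difference, ∂[p,q] = q − p. For instance
  ∂[v_0,v_2] = [v_2] − [v_0].
The 5×10 boundary matrix has rank 4 and Smith normal form diag(1,1,1,1).

The boundary map ∂_2: C_2 → C_1 acts by ∂[p,q,r] = [q,r] − [p,r] + [p,q]. For instance
  ∂[v_0,v_2,v_3] = [v_2,v_3] − [v_0,v_3] + [v_0,v_2],
  ∂[v_0,v_1,v_2] = [v_1,v_2] − [v_0,v_2] + [v_0,v_1].
This gives a 10×10 integer matrix of rank 6; reducing to Smith normal form yields diagonal entries (1,1,1,1,1,1).

∂_3: C_3 → C_2 sends each 3-simplex σ to the alternating sum Σ_i (−1)^i (σ with its i-th vertex removed). For instance
  ∂[v_0,v_2,v_3,v_4] = [v_2,v_3,v_4] − [v_0,v_3,v_4] + [v_0,v_2,v_4] − [v_0,v_2,v_3],
  ∂[v_0,v_1,v_2,v_4] = [v_1,v_2,v_4] − [v_0,v_2,v_4] + [v_0,v_1,v_4] − [v_0,v_1,v_2].
As a 10×5 matrix over Z this has rank 4, with invariant factors (1,1,1,1).

Now H_k = ker ∂_k / im ∂_{k+1}, so:

  H_0: rank C_0 − rank ∂_1 = 5 − 4 = 1, and the invariant factors of ∂_1 are all 1, so H_0 ≅ Z.
  H_1: rank ker ∂_1 − rank ∂_2 = (10 − 4) − 6 = 0, and the invariant factors of ∂_2 are all 1, so H_1 ≅ 0.
  H_2: rank ker ∂_2 − rank ∂_3 = (10 − 6) − 4 = 0, and the invariant factors of ∂_3 are all 1, so H_2 ≅ 0.
  H_3: rank ker ∂_3 − rank ∂_4 = (5 − 4) − 0 = 1, and there is no ∂_4, so H_3 ≅ Z.

(K is a triangulation of the 3-sphere S^3.)

Hence the Betti numbers are b_0 = 1, b_1 = 0, b_2 = 0, b_3 = 1.

b_0 = 1, b_1 = 0, b_2 = 0, b_3 = 1.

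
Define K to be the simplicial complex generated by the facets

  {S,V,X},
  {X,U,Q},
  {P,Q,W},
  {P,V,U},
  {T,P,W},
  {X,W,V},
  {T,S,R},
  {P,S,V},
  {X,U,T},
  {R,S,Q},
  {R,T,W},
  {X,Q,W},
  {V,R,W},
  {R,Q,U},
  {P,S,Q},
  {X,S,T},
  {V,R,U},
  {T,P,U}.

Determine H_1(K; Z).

We work with the vertex ordering P < Q < R < S < T < U < V < W < X. The simplices of K, each written with vertices in increasing order, are:

  0-simplices (9): P, Q, R, S, T, U, V, W, X
  1-simplices (27): PQ, PS, PT, PU, PV, PW, QR, QS, QU, QW, QX, RS, RT, RU, RV, RW, ST, SV, SX, TU, TW, TX, UV, UX, VW, VX, WX
  2-simplices (18): PQS, PQW, PSV, PTU, PTW, PUV, QRS, QRU, QUX, QWX, RST, RTW, RUV, RVW, STX, SVX, TUX, VWX

Hence C_0 ≅ Z^9, C_1 ≅ Z^27, C_2 ≅ Z^18.

Boundary ∂_1: C_1 → C_0 is given by ∂[p,q] = [q] − [p].
The 9×27 boundary matrix has rank 8 and Smith normal form diag(1,1,1,1,1,1,1,1).

Boundary ∂_2: C_2 → C_1 sends each 2-simplex [p,q,r] to [q,r] − [p,r] + [p,q]. For instance
  ∂PTU = TU − PU + PT,
  ∂STX = TX − SX + ST.
This gives a 27×18 integer matrix of rank 17; reducing to Smith normal form yields diagonal entries (1,1,1,1,1,1,1,1,1,1,1,1,1,1,1,1,1).

From H_k ≅ ker(∂_k) / im(∂_{k+1}) we obtain:

  H_1: rank ker ∂_1 − rank ∂_2 = (27 − 8) − 17 = 2, and the invariant factors of ∂_2 are all 1, so H_1 = Z^2.

(K is a triangulation of the torus T^2.)

H_1 = Z^2.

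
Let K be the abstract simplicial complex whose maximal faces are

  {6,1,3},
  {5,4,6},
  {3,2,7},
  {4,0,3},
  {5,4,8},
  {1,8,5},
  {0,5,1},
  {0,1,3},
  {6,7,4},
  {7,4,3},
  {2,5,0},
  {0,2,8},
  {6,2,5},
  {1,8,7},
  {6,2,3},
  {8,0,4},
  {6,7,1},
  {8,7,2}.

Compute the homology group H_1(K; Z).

Fix the vertex order 0 < 1 < 2 < 3 < 4 < 5 < 6 < 7 < 8 and write every simplex with vertices in increasing order. Then dim K = 2 and the simplices of K are:

  0-simplices (9): [0], [1], [2], [3], [4], [5], [6], [7], [8]
  1-simplices (27): (27 of them)
  2-simplices (18): [0,1,3], [0,1,5], [0,2,5], [0,2,8], [0,3,4], [0,4,8], [1,3,6], [1,5,8], [1,6,7], [1,7,8], [2,3,6], [2,3,7], [2,5,6], [2,7,8], [3,4,7], [4,5,6], [4,5,8], [4,6,7]

Hence C_0 ≅ Z^9, C_1 ≅ Z^27, C_2 ≅ Z^18.

The boundary map ∂_1: C_1 → C_0 maps an edge to its endpoints' difference, ∂[p,q] = q − p.
The resulting 9×27 matrix has rank 8, and its Smith normal form has invariant factors (1,1,1,1,1,1,1,1).

The boundary map ∂_2: C_2 → C_1 sends each 2-simplex [p,q,r] to [q,r] − [p,r] + [p,q]. For instance
  ∂[0,1,5] = [1,5] − [0,5] + [0,1],
  ∂[4,6,7] = [6,7] − [4,7] + [4,6].
This gives a 27×18 integer matrix of rank 18; reducing to Smith normal form yields diagonal entries (1,1,1,1,1,1,1,1,1,1,1,1,1,1,1,1,1,2).

Now H_k = ker ∂_k / im ∂_{k+1}, so:

  H_1: rank ker ∂_1 − rank ∂_2 = (27 − 8) − 18 = 1, and ∂_2 has invariant factor 2 > 1, so H_1 ≅ Z ⊕ Z/2.

H_1 ≅ Z ⊕ Z/2.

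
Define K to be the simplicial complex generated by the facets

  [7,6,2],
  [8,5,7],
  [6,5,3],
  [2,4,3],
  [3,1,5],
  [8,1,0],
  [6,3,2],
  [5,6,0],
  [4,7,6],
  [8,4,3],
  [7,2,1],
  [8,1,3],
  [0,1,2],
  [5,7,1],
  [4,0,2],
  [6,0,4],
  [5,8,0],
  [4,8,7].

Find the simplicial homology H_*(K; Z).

We work with the vertex ordering 0 < 1 < 2 < 3 < 4 < 5 < 6 < 7 < 8. The simplices of K, each written with vertices in increasing order, are:

  0-simplices (9): [0], [1], [2], [3], [4], [5], [6], [7], [8]
  1-simplices (27): (27 of them)
  2-simplices (18): [0,1,2], [0,1,8], [0,2,4], [0,4,6], [0,5,6], [0,5,8], [1,2,7], [1,3,5], [1,3,8], [1,5,7], [2,3,4], [2,3,6], [2,6,7], [3,4,8], [3,5,6], [4,6,7], [4,7,8], [5,7,8]

giving chain groups C_0 ≅ Z^9, C_1 ≅ Z^27, C_2 ≅ Z^18.

Boundary ∂_1: C_1 → C_0 is given by ∂[p,q] = [q] − [p]. For instance
  ∂[2,3] = [3] − [2].
The 9×27 boundary matrix has rank 8 and Smith normal form diag(1,1,1,1,1,1,1,1).

∂_2: C_2 → C_1 sends each 2-simplex [p,q,r] to [q,r] − [p,r] + [p,q]. For instance
  ∂[4,6,7] = [6,7] − [4,7] + [4,6],
  ∂[2,3,4] = [3,4] − [2,4] + [2,3].
The 27×18 boundary matrix has rank 18 and Smith normal form diag(1,1,1,1,1,1,1,1,1,1,1,1,1,1,1,1,1,2).

Reading off H_k = ker ∂_k / im ∂_{k+1}:

  H_0: rank C_0 − rank ∂_1 = 9 − 8 = 1, and the invariant factors of ∂_1 are all 1, so H_0 = Z.
  H_1: rank ker ∂_1 − rank ∂_2 = (27 − 8) − 18 = 1, and ∂_2 has invariant factor 2 > 1, so H_1 = Z ⊕ Z/2Z.
  H_2: rank ker ∂_2 − rank ∂_3 = (18 − 18) − 0 = 0, and there is no ∂_3, so H_2 = 0.

H_0 = Z,  H_1 = Z ⊕ Z/2Z,  H_2 = 0.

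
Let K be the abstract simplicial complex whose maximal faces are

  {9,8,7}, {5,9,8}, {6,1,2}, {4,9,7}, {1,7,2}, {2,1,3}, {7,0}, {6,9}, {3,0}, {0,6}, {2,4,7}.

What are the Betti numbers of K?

b_0 = 1, b_1 = 3, b_2 = 0.

Take the total order 0 < 1 < 2 < 3 < 4 < 5 < 6 < 7 < 8 < 9 on the vertex set. Then K (dimension 2) consists of the simplices:

  0-simplices (10): [0], [1], [2], [3], [4], [5], [6], [7], [8], [9]
  1-simplices (19): [0,3], [0,6], [0,7], [1,2], [1,3], [1,6], [1,7], [2,3], [2,4], [2,6], [2,7], [4,7], [4,9], [5,8], [5,9], [6,9], [7,8], [7,9], [8,9]
  2-simplices (7): [1,2,3], [1,2,6], [1,2,7], [2,4,7], [4,7,9], [5,8,9], [7,8,9]

so the chain groups are C_0 ≅ Z^10, C_1 ≅ Z^19, C_2 ≅ Z^7.

Boundary ∂_1: C_1 → C_0 is given by ∂[p,q] = [q] − [p].
The resulting 10×19 matrix has rank 9, and its Smith normal form has invariant factors (1,1,1,1,1,1,1,1,1).

∂_2: C_2 → C_1 sends each 2-simplex [p,q,r] to [q,r] − [p,r] + [p,q]. For instance
  ∂[1,2,3] = [2,3] − [1,3] + [1,2],
  ∂[2,4,7] = [4,7] − [2,7] + [2,4].
As a 19×7 matrix over Z this has rank 7, with invariant factors (1,1,1,1,1,1,1).

Computing H_k = (kernel of ∂_k) / (image of ∂_{k+1}):

  H_0: rank C_0 − rank ∂_1 = 10 − 9 = 1, and the invariant factors of ∂_1 are all 1, so H_0 ≅ Z.
  H_1: rank ker ∂_1 − rank ∂_2 = (19 − 9) − 7 = 3, and the invariant factors of ∂_2 are all 1, so H_1 ≅ Z^3.
  H_2: rank ker ∂_2 − rank ∂_3 = (7 − 7) − 0 = 0, and there is no ∂_3, so H_2 ≅ 0.

As a check, the Euler characteristic is 10 − 19 + 7 = -2, which agrees with 1 − 3 + 0 = -2.

Hence the Betti numbers are b_0 = 1, b_1 = 3, b_2 = 0.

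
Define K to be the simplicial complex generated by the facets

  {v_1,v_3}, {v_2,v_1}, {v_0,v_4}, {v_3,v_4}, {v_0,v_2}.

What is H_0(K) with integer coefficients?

Fix the vertex order v_0 < v_1 < v_2 < v_3 < v_4 and write every simplex with vertices in increasing order. Then dim K = 1 and the simplices of K are:

  0-simplices (5): [v_0], [v_1], [v_2], [v_3], [v_4]
  1-simplices (5): [v_0,v_2], [v_0,v_4], [v_1,v_2], [v_1,v_3], [v_3,v_4]

Hence C_0 ≅ Z^5, C_1 ≅ Z^5.

The boundary map ∂_1: C_1 → C_0 is given by ∂[p,q] = [q] − [p]. For instance
  ∂[v_0,v_4] = [v_4] − [v_0].
This gives a 5×5 integer matrix of rank 4; reducing to Smith normal form yields diagonal entries (1,1,1,1).

Now H_k = ker ∂_k / im ∂_{k+1}, so:

  H_0: rank C_0 − rank ∂_1 = 5 − 4 = 1, and the invariant factors of ∂_1 are all 1, so H_0 ≅ Z.

H_0 = Z.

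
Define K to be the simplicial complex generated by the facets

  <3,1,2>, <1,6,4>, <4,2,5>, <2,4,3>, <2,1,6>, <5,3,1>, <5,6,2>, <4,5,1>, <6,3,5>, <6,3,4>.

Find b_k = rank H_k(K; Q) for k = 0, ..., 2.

Order the vertices as 1 < 2 < 3 < 4 < 5 < 6. Listing each simplex with vertices in this order, K has dimension 2 with simplices:

  0-simplices (6): [1], [2], [3], [4], [5], [6]
  1-simplices (15): [1,2], [1,3], [1,4], [1,5], [1,6], [2,3], [2,4], [2,5], [2,6], [3,4], [3,5], [3,6], [4,5], [4,6], [5,6]
  2-simplices (10): [1,2,3], [1,2,6], [1,3,5], [1,4,5], [1,4,6], [2,3,4], [2,4,5], [2,5,6], [3,4,6], [3,5,6]

Hence C_0 ≅ Z^6, C_1 ≅ Z^15, C_2 ≅ Z^10.

∂_1: C_1 → C_0 sends each edge [p,q] (with p < q) to q − p. For instance
  ∂[3,6] = [6] − [3].
The 6×15 boundary matrix has rank 5 and Smith normal form diag(1,1,1,1,1).

∂_2: C_2 → C_1 maps a triangle to the signed sum of its edges. For instance
  ∂[1,2,3] = [2,3] − [1,3] + [1,2],
  ∂[3,4,6] = [4,6] − [3,6] + [3,4].
The 15×10 boundary matrix has rank 10 and Smith normal form diag(1,1,1,1,1,1,1,1,1,2).

From H_k ≅ ker(∂_k) / im(∂_{k+1}) we obtain:

  H_0: rank C_0 − rank ∂_1 = 6 − 5 = 1, and the invariant factors of ∂_1 are all 1, so H_0 = Z.
  H_1: rank ker ∂_1 − rank ∂_2 = (15 − 5) − 10 = 0, and ∂_2 has invariant factor 2 > 1, so H_1 = Z_2.
  H_2: rank ker ∂_2 − rank ∂_3 = (10 − 10) − 0 = 0, and there is no ∂_3, so H_2 = 0.

Hence the Betti numbers are b_0 = 1, b_1 = 0, b_2 = 0.

b_0 = 1, b_1 = 0, b_2 = 0.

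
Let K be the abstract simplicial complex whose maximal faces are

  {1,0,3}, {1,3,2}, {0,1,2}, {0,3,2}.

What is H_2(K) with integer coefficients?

H_2 ≅ Z.

K has 4 vertices, 6 edges, 4 triangles.
rank ∂_2 = 3, rank ∂_3 = 0 ⇒ b_2 = 4 − 3 − 0 = 1. So H_2 ≅ Z.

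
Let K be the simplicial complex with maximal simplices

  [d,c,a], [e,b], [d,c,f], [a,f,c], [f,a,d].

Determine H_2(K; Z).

H_2 = Z.

We work with the vertex ordering a < b < c < d < e < f. The simplices of K, each written with vertices in increasing order, are:

  0-simplices (6): a, b, c, d, e, f
  1-simplices (7): ac, ad, af, be, cd, cf, df
  2-simplices (4): acd, acf, adf, cdf

giving chain groups C_0 ≅ Z^6, C_1 ≅ Z^7, C_2 ≅ Z^4.

∂_1: C_1 → C_0 maps an edge to its endpoints' difference, ∂[p,q] = q − p. For instance
  ∂df = f − d.
The 6×7 boundary matrix has rank 4 and Smith normal form diag(1,1,1,1).

∂_2: C_2 → C_1 maps a triangle to the signed sum of its edges. For instance
  ∂cdf = df − cf + cd,
  ∂acf = cf − af + ac.
This gives a 7×4 integer matrix of rank 3; reducing to Smith normal form yields diagonal entries (1,1,1).

Computing H_k = (kernel of ∂_k) / (image of ∂_{k+1}):

  H_2: rank ker ∂_2 − rank ∂_3 = (4 − 3) − 0 = 1, and there is no ∂_3, so H_2 ≅ Z.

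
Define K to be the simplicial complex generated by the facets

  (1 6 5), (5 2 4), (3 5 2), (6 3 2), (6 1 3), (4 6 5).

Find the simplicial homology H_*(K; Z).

H_0 ≅ Z,  H_1 ≅ Z,  H_2 = 0.

We work with the vertex ordering 1 < 2 < 3 < 4 < 5 < 6. The simplices of K, each written with vertices in increasing order, are:

  0-simplices (6): [1], [2], [3], [4], [5], [6]
  1-simplices (12): [1,3], [1,5], [1,6], [2,3], [2,4], [2,5], [2,6], [3,5], [3,6], [4,5], [4,6], [5,6]
  2-simplices (6): [1,3,6], [1,5,6], [2,3,5], [2,3,6], [2,4,5], [4,5,6]

Hence C_0 ≅ Z^6, C_1 ≅ Z^12, C_2 ≅ Z^6.

∂_1: C_1 → C_0 is given by ∂[p,q] = [q] − [p]. For instance
  ∂[1,3] = [3] − [1].
The 6×12 boundary matrix has rank 5 and Smith normal form diag(1,1,1,1,1).

∂_2: C_2 → C_1 sends each 2-simplex [p,q,r] to [q,r] − [p,r] + [p,q]. For instance
  ∂[2,3,6] = [3,6] − [2,6] + [2,3],
  ∂[1,3,6] = [3,6] − [1,6] + [1,3].
As a 12×6 matrix over Z this has rank 6, with invariant factors (1,1,1,1,1,1).

Now H_k = ker ∂_k / im ∂_{k+1}, so:

  H_0: rank C_0 − rank ∂_1 = 6 − 5 = 1, and the invariant factors of ∂_1 are all 1, so H_0 = Z.
  H_1: rank ker ∂_1 − rank ∂_2 = (12 − 5) − 6 = 1, and the invariant factors of ∂_2 are all 1, so H_1 = Z.
  H_2: rank ker ∂_2 − rank ∂_3 = (6 − 6) − 0 = 0, and there is no ∂_3, so H_2 = 0.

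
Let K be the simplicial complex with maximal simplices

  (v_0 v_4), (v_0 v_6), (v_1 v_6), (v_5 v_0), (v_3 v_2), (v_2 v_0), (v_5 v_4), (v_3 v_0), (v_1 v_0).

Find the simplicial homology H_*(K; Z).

Order the vertices as v_0 < v_1 < v_2 < v_3 < v_4 < v_5 < v_6. Listing each simplex with vertices in this order, K has dimension 1 with simplices:

  0-simplices (7): [v_0], [v_1], [v_2], [v_3], [v_4], [v_5], [v_6]
  1-simplices (9): [v_0,v_1], [v_0,v_2], [v_0,v_3], [v_0,v_4], [v_0,v_5], [v_0,v_6], [v_1,v_6], [v_2,v_3], [v_4,v_5]

giving chain groups C_0 ≅ Z^7, C_1 ≅ Z^9.

Boundary ∂_1: C_1 → C_0 sends each edge [p,q] (with p < q) to q − p. For instance
  ∂[v_0,v_1] = [v_1] − [v_0].
As a 7×9 matrix over Z this has rank 6, with invariant factors (1,1,1,1,1,1).

Now H_k = ker ∂_k / im ∂_{k+1}, so:

  H_0: rank C_0 − rank ∂_1 = 7 − 6 = 1, and the invariant factors of ∂_1 are all 1, so H_0 ≅ Z.
  H_1: rank ker ∂_1 − rank ∂_2 = (9 − 6) − 0 = 3, and there is no ∂_2, so H_1 ≅ Z^3.

(K is a triangulation of a wedge of 3 circles.)

H_0 = Z,  H_1 = Z^3.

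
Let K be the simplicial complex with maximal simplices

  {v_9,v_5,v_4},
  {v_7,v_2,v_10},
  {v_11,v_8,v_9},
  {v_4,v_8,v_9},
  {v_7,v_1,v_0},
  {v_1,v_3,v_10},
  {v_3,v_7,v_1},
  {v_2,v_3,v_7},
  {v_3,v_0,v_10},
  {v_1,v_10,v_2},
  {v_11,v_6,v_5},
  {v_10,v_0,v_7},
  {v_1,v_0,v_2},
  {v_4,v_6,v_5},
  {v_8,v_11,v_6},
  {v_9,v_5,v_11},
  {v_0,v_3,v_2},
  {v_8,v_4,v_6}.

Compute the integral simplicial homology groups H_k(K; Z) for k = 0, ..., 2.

Fix the vertex order v_0 < v_1 < v_2 < v_3 < v_4 < v_5 < v_6 < v_7 < v_8 < v_9 < v_10 < v_11 and write every simplex with vertices in increasing order. Then dim K = 2 and the simplices of K are:

  0-simplices (12): [v_0], [v_1], [v_2], [v_3], [v_4], [v_5], [v_6], [v_7], [v_8], [v_9], [v_10], [v_11]
  1-simplices (27): (27 of them)
  2-simplices (18): (18 of them)

Hence C_0 ≅ Z^12, C_1 ≅ Z^27, C_2 ≅ Z^18.

Boundary ∂_1: C_1 → C_0 sends each edge [p,q] (with p < q) to q − p.
This gives a 12×27 integer matrix of rank 10; reducing to Smith normal form yields diagonal entries (1,1,1,1,1,1,1,1,1,1).

Boundary ∂_2: C_2 → C_1 maps a triangle to the signed sum of its edges. For instance
  ∂[v_4,v_5,v_6] = [v_5,v_6] − [v_4,v_6] + [v_4,v_5],
  ∂[v_0,v_3,v_10] = [v_3,v_10] − [v_0,v_10] + [v_0,v_3].
This gives a 27×18 integer matrix of rank 17; reducing to Smith normal form yields diagonal entries (1,1,1,1,1,1,1,1,1,1,1,1,1,1,1,1,2).

From H_k ≅ ker(∂_k) / im(∂_{k+1}) we obtain:

  H_0: rank C_0 − rank ∂_1 = 12 − 10 = 2, and the invariant factors of ∂_1 are all 1, so H_0 = Z^2.
  H_1: rank ker ∂_1 − rank ∂_2 = (27 − 10) − 17 = 0, and ∂_2 has invariant factor 2 > 1, so H_1 = Z/2.
  H_2: rank ker ∂_2 − rank ∂_3 = (18 − 17) − 0 = 1, and there is no ∂_3, so H_2 = Z.

H_0 ≅ Z^2,  H_1 ≅ Z/2,  H_2 ≅ Z.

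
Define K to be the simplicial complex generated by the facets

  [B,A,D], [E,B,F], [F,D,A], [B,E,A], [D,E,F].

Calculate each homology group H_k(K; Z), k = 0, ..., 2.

We work with the vertex ordering A < B < D < E < F. The simplices of K, each written with vertices in increasing order, are:

  0-simplices (5): A, B, D, E, F
  1-simplices (10): AB, AD, AE, AF, BD, BE, BF, DE, DF, EF
  2-simplices (5): ABD, ABE, ADF, BEF, DEF

so the chain groups are C_0 ≅ Z^5, C_1 ≅ Z^10, C_2 ≅ Z^5.

∂_1: C_1 → C_0 maps an edge to its endpoints' difference, ∂[p,q] = q − p. For instance
  ∂BE = E − B.
The 5×10 boundary matrix has rank 4 and Smith normal form diag(1,1,1,1).

Boundary ∂_2: C_2 → C_1 acts by ∂[p,q,r] = [q,r] − [p,r] + [p,q]. For instance
  ∂DEF = EF − DF + DE,
  ∂ADF = DF − AF + AD.
The 10×5 boundary matrix has rank 5 and Smith normal form diag(1,1,1,1,1).

Now H_k = ker ∂_k / im ∂_{k+1}, so:

  H_0: rank C_0 − rank ∂_1 = 5 − 4 = 1, and the invariant factors of ∂_1 are all 1, so H_0 ≅ Z.
  H_1: rank ker ∂_1 − rank ∂_2 = (10 − 4) − 5 = 1, and the invariant factors of ∂_2 are all 1, so H_1 ≅ Z.
  H_2: rank ker ∂_2 − rank ∂_3 = (5 − 5) − 0 = 0, and there is no ∂_3, so H_2 ≅ 0.

H_0 ≅ Z,  H_1 ≅ Z,  H_2 = 0.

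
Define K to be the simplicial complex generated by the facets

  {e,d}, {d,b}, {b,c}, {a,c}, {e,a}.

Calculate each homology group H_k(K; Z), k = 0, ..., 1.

H_0 ≅ Z,  H_1 ≅ Z.

Order the vertices as a < b < c < d < e. Listing each simplex with vertices in this order, K has dimension 1 with simplices:

  0-simplices (5): a, b, c, d, e
  1-simplices (5): ac, ae, bc, bd, de

Hence C_0 ≅ Z^5, C_1 ≅ Z^5.

The boundary map ∂_1: C_1 → C_0 maps an edge to its endpoints' difference, ∂[p,q] = q − p. For instance
  ∂bd = d − b.
The 5×5 boundary matrix has rank 4 and Smith normal form diag(1,1,1,1).

Reading off H_k = ker ∂_k / im ∂_{k+1}:

  H_0: rank C_0 − rank ∂_1 = 5 − 4 = 1, and the invariant factors of ∂_1 are all 1, so H_0 = Z.
  H_1: rank ker ∂_1 − rank ∂_2 = (5 − 4) − 0 = 1, and there is no ∂_2, so H_1 = Z.

(K is a triangulation of the circle S^1.)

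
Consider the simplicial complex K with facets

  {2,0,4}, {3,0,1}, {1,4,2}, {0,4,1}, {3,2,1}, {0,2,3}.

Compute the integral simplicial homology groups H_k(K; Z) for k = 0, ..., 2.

We work with the vertex ordering 0 < 1 < 2 < 3 < 4. The simplices of K, each written with vertices in increasing order, are:

  0-simplices (5): [0], [1], [2], [3], [4]
  1-simplices (9): [0,1], [0,2], [0,3], [0,4], [1,2], [1,3], [1,4], [2,3], [2,4]
  2-simplices (6): [0,1,3], [0,1,4], [0,2,3], [0,2,4], [1,2,3], [1,2,4]

Hence C_0 ≅ Z^5, C_1 ≅ Z^9, C_2 ≅ Z^6.

The boundary map ∂_1: C_1 → C_0 sends each edge [p,q] (with p < q) to q − p. For instance
  ∂[0,1] = [1] − [0].
As a 5×9 matrix over Z this has rank 4, with invariant factors (1,1,1,1).

∂_2: C_2 → C_1 sends each 2-simplex [p,q,r] to [q,r] − [p,r] + [p,q]. For instance
  ∂[1,2,3] = [2,3] − [1,3] + [1,2],
  ∂[0,1,4] = [1,4] − [0,4] + [0,1].
This gives a 9×6 integer matrix of rank 5; reducing to Smith normal form yields diagonal entries (1,1,1,1,1).

Reading off H_k = ker ∂_k / im ∂_{k+1}:

  H_0: rank C_0 − rank ∂_1 = 5 − 4 = 1, and the invariant factors of ∂_1 are all 1, so H_0 ≅ Z.
  H_1: rank ker ∂_1 − rank ∂_2 = (9 − 4) − 5 = 0, and the invariant factors of ∂_2 are all 1, so H_1 ≅ 0.
  H_2: rank ker ∂_2 − rank ∂_3 = (6 − 5) − 0 = 1, and there is no ∂_3, so H_2 ≅ Z.

(K is a triangulation of the 2-sphere S^2.)

H_0 ≅ Z,  H_1 = 0,  H_2 ≅ Z.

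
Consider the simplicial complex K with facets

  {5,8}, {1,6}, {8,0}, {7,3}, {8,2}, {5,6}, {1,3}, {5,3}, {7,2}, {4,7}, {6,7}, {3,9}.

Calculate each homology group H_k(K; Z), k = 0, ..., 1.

Fix the vertex order 0 < 1 < 2 < 3 < 4 < 5 < 6 < 7 < 8 < 9 and write every simplex with vertices in increasing order. Then dim K = 1 and the simplices of K are:

  0-simplices (10): [0], [1], [2], [3], [4], [5], [6], [7], [8], [9]
  1-simplices (12): [0,8], [1,3], [1,6], [2,7], [2,8], [3,5], [3,7], [3,9], [4,7], [5,6], [5,8], [6,7]

so the chain groups are C_0 ≅ Z^10, C_1 ≅ Z^12.

The boundary map ∂_1: C_1 → C_0 sends each edge [p,q] (with p < q) to q − p. For instance
  ∂[1,3] = [3] − [1].
This gives a 10×12 integer matrix of rank 9; reducing to Smith normal form yields diagonal entries (1,1,1,1,1,1,1,1,1).

Computing H_k = (kernel of ∂_k) / (image of ∂_{k+1}):

  H_0: rank C_0 − rank ∂_1 = 10 − 9 = 1, and the invariant factors of ∂_1 are all 1, so H_0 = Z.
  H_1: rank ker ∂_1 − rank ∂_2 = (12 − 9) − 0 = 3, and there is no ∂_2, so H_1 = Z^3.

H_0 = Z,  H_1 = Z^3.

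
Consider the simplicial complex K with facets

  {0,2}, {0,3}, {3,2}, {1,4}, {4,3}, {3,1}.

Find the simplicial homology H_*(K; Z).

Take the total order 0 < 1 < 2 < 3 < 4 on the vertex set. Then K (dimension 1) consists of the simplices:

  0-simplices (5): [0], [1], [2], [3], [4]
  1-simplices (6): [0,2], [0,3], [1,3], [1,4], [2,3], [3,4]

Hence C_0 ≅ Z^5, C_1 ≅ Z^6.

∂_1: C_1 → C_0 maps an edge to its endpoints' difference, ∂[p,q] = q − p.
The resulting 5×6 matrix has rank 4, and its Smith normal form has invariant factors (1,1,1,1).

Computing H_k = (kernel of ∂_k) / (image of ∂_{k+1}):

  H_0: rank C_0 − rank ∂_1 = 5 − 4 = 1, and the invariant factors of ∂_1 are all 1, so H_0 = Z.
  H_1: rank ker ∂_1 − rank ∂_2 = (6 − 4) − 0 = 2, and there is no ∂_2, so H_1 = Z^2.

As a check, the Euler characteristic is 5 − 6 = -1, which agrees with 1 − 2 = -1.

H_0 = Z,  H_1 = Z^2.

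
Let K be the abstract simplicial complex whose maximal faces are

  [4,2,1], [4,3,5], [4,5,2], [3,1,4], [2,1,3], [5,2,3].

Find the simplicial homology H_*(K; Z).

H_0 ≅ Z,  H_1 = 0,  H_2 ≅ Z.

K has 5 vertices, 9 edges, 6 triangles.
rank ∂_0 = 0, rank ∂_1 = 4 ⇒ b_0 = 5 − 0 − 4 = 1; all invariant factors of ∂_1 are 1 so no torsion. So H_0 = Z.
rank ∂_1 = 4, rank ∂_2 = 5 ⇒ b_1 = 9 − 4 − 5 = 0; all invariant factors of ∂_2 are 1 so no torsion. So H_1 = 0.
rank ∂_2 = 5, rank ∂_3 = 0 ⇒ b_2 = 6 − 5 − 0 = 1. So H_2 = Z.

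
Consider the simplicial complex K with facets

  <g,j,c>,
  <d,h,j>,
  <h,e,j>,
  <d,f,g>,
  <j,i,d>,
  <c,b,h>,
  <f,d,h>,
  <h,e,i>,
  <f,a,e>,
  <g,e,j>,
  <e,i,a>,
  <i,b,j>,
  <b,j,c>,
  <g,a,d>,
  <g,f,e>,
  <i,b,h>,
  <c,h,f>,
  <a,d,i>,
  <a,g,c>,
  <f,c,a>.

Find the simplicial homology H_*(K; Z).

Take the total order a < b < c < d < e < f < g < h < i < j on the vertex set. Then K (dimension 2) consists of the simplices:

  0-simplices (10): a, b, c, d, e, f, g, h, i, j
  1-simplices (30): ac, ad, ae, af, ag, ai, bc, bh, bi, bj, cf, cg, ch, cj, df, dg, dh, di, dj, ef, eg, eh, ei, ej, fg, fh, gj, hi, hj, ij
  2-simplices (20): acf, acg, adg, adi, aef, aei, bch, bcj, bhi, bij, cfh, cgj, dfg, dfh, dhj, dij, efg, egj, ehi, ehj

so the chain groups are C_0 ≅ Z^10, C_1 ≅ Z^30, C_2 ≅ Z^20.

The boundary map ∂_1: C_1 → C_0 is given by ∂[p,q] = [q] − [p].
The 10×30 boundary matrix has rank 9 and Smith normal form diag(1,1,1,1,1,1,1,1,1).

∂_2: C_2 → C_1 maps a triangle to the signed sum of its edges. For instance
  ∂bij = ij − bj + bi,
  ∂bch = ch − bh + bc.
The 30×20 boundary matrix has rank 20 and Smith normal form diag(1,1,1,1,1,1,1,1,1,1,1,1,1,1,1,1,1,1,1,2).

Computing H_k = (kernel of ∂_k) / (image of ∂_{k+1}):

  H_0: rank C_0 − rank ∂_1 = 10 − 9 = 1, and the invariant factors of ∂_1 are all 1, so H_0 = Z.
  H_1: rank ker ∂_1 − rank ∂_2 = (30 − 9) − 20 = 1, and ∂_2 has invariant factor 2 > 1, so H_1 = Z ⊕ Z/2.
  H_2: rank ker ∂_2 − rank ∂_3 = (20 − 20) − 0 = 0, and there is no ∂_3, so H_2 = 0.

H_0 ≅ Z,  H_1 ≅ Z ⊕ Z/2,  H_2 = 0.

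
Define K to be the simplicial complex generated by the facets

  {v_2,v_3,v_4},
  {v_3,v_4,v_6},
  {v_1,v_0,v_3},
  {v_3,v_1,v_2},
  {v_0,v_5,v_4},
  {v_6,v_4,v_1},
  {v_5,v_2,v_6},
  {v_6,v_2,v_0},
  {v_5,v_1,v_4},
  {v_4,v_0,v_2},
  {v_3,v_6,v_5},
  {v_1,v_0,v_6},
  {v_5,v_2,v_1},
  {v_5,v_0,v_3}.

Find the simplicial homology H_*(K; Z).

H_0 = Z,  H_1 = Z^2,  H_2 = Z.

Take the total order v_0 < v_1 < v_2 < v_3 < v_4 < v_5 < v_6 on the vertex set. Then K (dimension 2) consists of the simplices:

  0-simplices (7): [v_0], [v_1], [v_2], [v_3], [v_4], [v_5], [v_6]
  1-simplices (21): (21 of them)
  2-simplices (14): (14 of them)

giving chain groups C_0 ≅ Z^7, C_1 ≅ Z^21, C_2 ≅ Z^14.

Boundary ∂_1: C_1 → C_0 sends each edge [p,q] (with p < q) to q − p. For instance
  ∂[v_0,v_5] = [v_5] − [v_0].
As a 7×21 matrix over Z this has rank 6, with invariant factors (1,1,1,1,1,1).

Boundary ∂_2: C_2 → C_1 maps a triangle to the signed sum of its edges. For instance
  ∂[v_0,v_1,v_6] = [v_1,v_6] − [v_0,v_6] + [v_0,v_1],
  ∂[v_1,v_2,v_5] = [v_2,v_5] − [v_1,v_5] + [v_1,v_2].
The 21×14 boundary matrix has rank 13 and Smith normal form diag(1,1,1,1,1,1,1,1,1,1,1,1,1).

Now H_k = ker ∂_k / im ∂_{k+1}, so:

  H_0: rank C_0 − rank ∂_1 = 7 − 6 = 1, and the invariant factors of ∂_1 are all 1, so H_0 ≅ Z.
  H_1: rank ker ∂_1 − rank ∂_2 = (21 − 6) − 13 = 2, and the invariant factors of ∂_2 are all 1, so H_1 ≅ Z^2.
  H_2: rank ker ∂_2 − rank ∂_3 = (14 − 13) − 0 = 1, and there is no ∂_3, so H_2 ≅ Z.

As a check, the Euler characteristic is 7 − 21 + 14 = 0, which agrees with 1 − 2 + 1 = 0.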